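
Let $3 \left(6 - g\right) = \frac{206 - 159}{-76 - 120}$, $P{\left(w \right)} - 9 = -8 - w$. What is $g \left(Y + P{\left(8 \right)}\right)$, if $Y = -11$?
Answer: $- \frac{10725}{98} \approx -109.44$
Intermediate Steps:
$P{\left(w \right)} = 1 - w$ ($P{\left(w \right)} = 9 - \left(8 + w\right) = 1 - w$)
$g = \frac{3575}{588}$ ($g = 6 - \frac{\left(206 - 159\right) \frac{1}{-76 - 120}}{3} = 6 - \frac{47 \frac{1}{-76 - 120}}{3} = 6 - \frac{47 \frac{1}{-196}}{3} = 6 - \frac{47 \left(- \frac{1}{196}\right)}{3} = 6 - - \frac{47}{588} = 6 + \frac{47}{588} = \frac{3575}{588} \approx 6.0799$)
$g \left(Y + P{\left(8 \right)}\right) = \frac{3575 \left(-11 + \left(1 - 8\right)\right)}{588} = \frac{3575 \left(-11 - 7\right)}{588} = \frac{3575}{588} \left(-18\right) = - \frac{10725}{98}$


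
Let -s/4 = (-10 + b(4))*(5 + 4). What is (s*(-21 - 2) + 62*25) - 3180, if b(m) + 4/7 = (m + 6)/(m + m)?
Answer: -65437/7 ≈ -9348.1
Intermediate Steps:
b(m) = -4/7 + (6 + m)/(2*m) (b(m) = -4/7 + (m + 6)/(m + m) = -4/7 + (6 + m)/((2*m)) = -4/7 + (6 + m)*(1/(2*m)) = -4/7 + (6 + m)/(2*m))
s = 2349/7 (s = -4*(-10 + (1/14)*(42 - 1*4)/4)*(5 + 4) = -4*(-10 + (1/14)*(¼)*(42 - 4))*9 = -4*(-10 + (1/14)*(¼)*38)*9 = -4*(-10 + 19/28)*9 = -(-261)*9/7 = -4*(-2349/28) = 2349/7 ≈ 335.57)
(s*(-21 - 2) + 62*25) - 3180 = (2349*(-21 - 2)/7 + 62*25) - 3180 = ((2349/7)*(-23) + 1550) - 3180 = (-54027/7 + 1550) - 3180 = -43177/7 - 3180 = -65437/7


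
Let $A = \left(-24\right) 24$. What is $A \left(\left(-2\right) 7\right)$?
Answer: $8064$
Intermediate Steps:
$A = -576$
$A \left(\left(-2\right) 7\right) = - 576 \left(\left(-2\right) 7\right) = \left(-576\right) \left(-14\right) = 8064$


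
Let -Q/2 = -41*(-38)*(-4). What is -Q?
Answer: -12464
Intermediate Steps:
Q = 12464 (Q = -2*(-41*(-38))*(-4) = -3116*(-4) = -2*(-6232) = 12464)
-Q = -1*12464 = -12464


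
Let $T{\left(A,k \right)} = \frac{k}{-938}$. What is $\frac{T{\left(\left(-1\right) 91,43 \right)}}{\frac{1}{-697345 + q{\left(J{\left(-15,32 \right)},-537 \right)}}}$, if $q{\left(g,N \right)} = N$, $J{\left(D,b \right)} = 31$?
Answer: $\frac{15004463}{469} \approx 31992.0$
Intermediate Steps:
$T{\left(A,k \right)} = - \frac{k}{938}$ ($T{\left(A,k \right)} = k \left(- \frac{1}{938}\right) = - \frac{k}{938}$)
$\frac{T{\left(\left(-1\right) 91,43 \right)}}{\frac{1}{-697345 + q{\left(J{\left(-15,32 \right)},-537 \right)}}} = \frac{\left(- \frac{1}{938}\right) 43}{\frac{1}{-697345 - 537}} = - \frac{43}{938 \frac{1}{-697882}} = - \frac{43}{938 \left(- \frac{1}{697882}\right)} = \left(- \frac{43}{938}\right) \left(-697882\right) = \frac{15004463}{469}$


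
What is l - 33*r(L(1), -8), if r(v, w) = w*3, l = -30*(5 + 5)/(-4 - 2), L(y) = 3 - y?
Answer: 842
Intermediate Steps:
l = 50 (l = -300/(-6) = -300*(-1)/6 = -30*(-5/3) = 50)
r(v, w) = 3*w
l - 33*r(L(1), -8) = 50 - 99*(-8) = 50 - 33*(-24) = 50 + 792 = 842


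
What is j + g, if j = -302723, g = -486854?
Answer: -789577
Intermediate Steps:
j + g = -302723 - 486854 = -789577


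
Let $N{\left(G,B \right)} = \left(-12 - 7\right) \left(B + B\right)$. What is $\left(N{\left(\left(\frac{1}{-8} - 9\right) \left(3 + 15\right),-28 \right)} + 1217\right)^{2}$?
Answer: $5202961$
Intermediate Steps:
$N{\left(G,B \right)} = - 38 B$ ($N{\left(G,B \right)} = - 19 \cdot 2 B = - 38 B$)
$\left(N{\left(\left(\frac{1}{-8} - 9\right) \left(3 + 15\right),-28 \right)} + 1217\right)^{2} = \left(\left(-38\right) \left(-28\right) + 1217\right)^{2} = \left(1064 + 1217\right)^{2} = 2281^{2} = 5202961$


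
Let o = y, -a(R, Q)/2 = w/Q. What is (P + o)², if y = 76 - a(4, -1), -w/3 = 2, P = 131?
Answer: 47961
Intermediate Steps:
w = -6 (w = -3*2 = -6)
a(R, Q) = 12/Q (a(R, Q) = -(-12)/Q = 12/Q)
y = 88 (y = 76 - 12/(-1) = 76 - 12*(-1) = 76 - 1*(-12) = 76 + 12 = 88)
o = 88
(P + o)² = (131 + 88)² = 219² = 47961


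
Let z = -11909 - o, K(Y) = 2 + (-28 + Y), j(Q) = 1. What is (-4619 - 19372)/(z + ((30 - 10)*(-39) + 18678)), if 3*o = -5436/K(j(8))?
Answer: -599775/147913 ≈ -4.0549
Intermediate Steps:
K(Y) = -26 + Y
o = 1812/25 (o = (-5436/(-26 + 1))/3 = (-5436/(-25))/3 = (-5436*(-1/25))/3 = (1/3)*(5436/25) = 1812/25 ≈ 72.480)
z = -299537/25 (z = -11909 - 1*1812/25 = -11909 - 1812/25 = -299537/25 ≈ -11981.)
(-4619 - 19372)/(z + ((30 - 10)*(-39) + 18678)) = (-4619 - 19372)/(-299537/25 + ((30 - 10)*(-39) + 18678)) = -23991/(-299537/25 + (20*(-39) + 18678)) = -23991/(-299537/25 + (-780 + 18678)) = -23991/(-299537/25 + 17898) = -23991/147913/25 = -23991*25/147913 = -599775/147913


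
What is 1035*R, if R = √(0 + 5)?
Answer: 1035*√5 ≈ 2314.3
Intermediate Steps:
R = √5 ≈ 2.2361
1035*R = 1035*√5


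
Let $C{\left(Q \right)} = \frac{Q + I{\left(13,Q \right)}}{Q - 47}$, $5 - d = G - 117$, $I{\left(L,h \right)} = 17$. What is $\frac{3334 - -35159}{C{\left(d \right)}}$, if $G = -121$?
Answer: $\frac{145089}{5} \approx 29018.0$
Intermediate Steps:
$d = 243$ ($d = 5 - \left(-121 - 117\right) = 5 - -238 = 5 + 238 = 243$)
$C{\left(Q \right)} = \frac{17 + Q}{-47 + Q}$ ($C{\left(Q \right)} = \frac{Q + 17}{Q - 47} = \frac{17 + Q}{-47 + Q}$)
$\frac{3334 - -35159}{C{\left(d \right)}} = \frac{3334 - -35159}{\frac{1}{-47 + 243} \left(17 + 243\right)} = \frac{3334 + 35159}{\frac{1}{196} \cdot 260} = \frac{38493}{\frac{1}{196} \cdot 260} = \frac{38493}{\frac{65}{49}} = 38493 \cdot \frac{49}{65} = \frac{145089}{5}$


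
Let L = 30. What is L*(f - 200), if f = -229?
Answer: -12870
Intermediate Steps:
L*(f - 200) = 30*(-229 - 200) = 30*(-429) = -12870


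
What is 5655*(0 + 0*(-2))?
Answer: 0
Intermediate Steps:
5655*(0 + 0*(-2)) = 5655*(0 + 0) = 5655*0 = 0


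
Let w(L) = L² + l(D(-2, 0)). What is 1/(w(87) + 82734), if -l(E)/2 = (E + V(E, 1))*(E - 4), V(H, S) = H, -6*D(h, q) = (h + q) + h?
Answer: 9/812807 ≈ 1.1073e-5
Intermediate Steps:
D(h, q) = -h/3 - q/6 (D(h, q) = -((h + q) + h)/6 = -(q + 2*h)/6 = -h/3 - q/6)
l(E) = -4*E*(-4 + E) (l(E) = -2*(E + E)*(E - 4) = -2*2*E*(-4 + E) = -4*E*(-4 + E))
w(L) = 80/9 + L² (w(L) = L² + 4*(-⅓*(-2) - ⅙*0)*(4 - (-⅓*(-2) - ⅙*0)) = L² + 4*(⅔ + 0)*(4 - (⅔ + 0)) = L² + 4*(⅔)*(4 - 1*⅔) = L² + 4*(⅔)*(4 - ⅔) = L² + 4*(⅔)*(10/3) = L² + 80/9 = 80/9 + L²)
1/(w(87) + 82734) = 1/((80/9 + 87²) + 82734) = 1/((80/9 + 7569) + 82734) = 1/(68201/9 + 82734) = 1/(812807/9) = 9/812807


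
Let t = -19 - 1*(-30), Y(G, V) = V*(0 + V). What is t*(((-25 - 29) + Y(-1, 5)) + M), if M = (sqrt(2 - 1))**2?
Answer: -308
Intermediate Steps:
Y(G, V) = V**2 (Y(G, V) = V*V = V**2)
M = 1 (M = (sqrt(1))**2 = 1**2 = 1)
t = 11 (t = -19 + 30 = 11)
t*(((-25 - 29) + Y(-1, 5)) + M) = 11*(((-25 - 29) + 5**2) + 1) = 11*((-54 + 25) + 1) = 11*(-29 + 1) = 11*(-28) = -308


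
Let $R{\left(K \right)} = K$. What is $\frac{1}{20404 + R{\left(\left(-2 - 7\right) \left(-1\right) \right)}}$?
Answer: $\frac{1}{20413} \approx 4.8988 \cdot 10^{-5}$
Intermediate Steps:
$\frac{1}{20404 + R{\left(\left(-2 - 7\right) \left(-1\right) \right)}} = \frac{1}{20404 + \left(-2 - 7\right) \left(-1\right)} = \frac{1}{20404 - -9} = \frac{1}{20404 + 9} = \frac{1}{20413}$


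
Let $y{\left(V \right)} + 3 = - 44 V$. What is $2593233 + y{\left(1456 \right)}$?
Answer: $2529166$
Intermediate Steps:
$y{\left(V \right)} = -3 - 44 V$
$2593233 + y{\left(1456 \right)} = 2593233 - 64067 = 2529166$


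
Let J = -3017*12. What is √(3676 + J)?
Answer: 4*I*√2033 ≈ 180.36*I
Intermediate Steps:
J = -36204
√(3676 + J) = √(3676 - 36204) = √(-32528) = 4*I*√2033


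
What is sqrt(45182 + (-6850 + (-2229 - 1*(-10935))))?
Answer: sqrt(47038) ≈ 216.88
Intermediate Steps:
sqrt(45182 + (-6850 + (-2229 - 1*(-10935)))) = sqrt(45182 + (-6850 + (-2229 + 10935))) = sqrt(45182 + (-6850 + 8706)) = sqrt(45182 + 1856) = sqrt(47038)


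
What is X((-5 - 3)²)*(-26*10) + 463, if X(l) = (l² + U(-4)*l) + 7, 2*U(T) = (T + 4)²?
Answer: -1066317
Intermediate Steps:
U(T) = (4 + T)²/2 (U(T) = (T + 4)²/2 = (4 + T)²/2)
X(l) = 7 + l² (X(l) = (l² + ((4 - 4)²/2)*l) + 7 = (l² + ((½)*0²)*l) + 7 = (l² + ((½)*0)*l) + 7 = (l² + 0*l) + 7 = (l² + 0) + 7 = l² + 7 = 7 + l²)
X((-5 - 3)²)*(-26*10) + 463 = (7 + ((-5 - 3)²)²)*(-26*10) + 463 = (7 + ((-8)²)²)*(-260) + 463 = (7 + 64²)*(-260) + 463 = (7 + 4096)*(-260) + 463 = 4103*(-260) + 463 = -1066780 + 463 = -1066317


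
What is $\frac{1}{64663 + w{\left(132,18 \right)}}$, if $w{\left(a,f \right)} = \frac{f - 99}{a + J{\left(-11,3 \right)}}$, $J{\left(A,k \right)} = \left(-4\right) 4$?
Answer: $\frac{116}{7500827} \approx 1.5465 \cdot 10^{-5}$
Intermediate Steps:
$J{\left(A,k \right)} = -16$
$w{\left(a,f \right)} = \frac{-99 + f}{-16 + a}$ ($w{\left(a,f \right)} = \frac{f - 99}{a - 16} = \frac{-99 + f}{-16 + a}$)
$\frac{1}{64663 + w{\left(132,18 \right)}} = \frac{1}{64663 + \frac{-99 + 18}{-16 + 132}} = \frac{1}{64663 + \frac{1}{116} \left(-81\right)} = \frac{1}{64663 - \frac{81}{116}} = \frac{1}{\frac{7500827}{116}} = \frac{116}{7500827}$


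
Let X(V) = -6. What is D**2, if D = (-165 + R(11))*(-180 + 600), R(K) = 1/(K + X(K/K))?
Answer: 4790854656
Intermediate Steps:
R(K) = 1/(-6 + K) (R(K) = 1/(K - 6) = 1/(-6 + K))
D = -69216 (D = (-165 + 1/(-6 + 11))*(-180 + 600) = (-165 + 1/5)*420 = -824/5*420 = -69216)
D**2 = (-69216)**2 = 4790854656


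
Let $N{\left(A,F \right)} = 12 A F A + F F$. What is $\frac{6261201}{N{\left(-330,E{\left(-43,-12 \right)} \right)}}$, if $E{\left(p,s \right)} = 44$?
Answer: $\frac{6261201}{57501136} \approx 0.10889$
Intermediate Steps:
$N{\left(A,F \right)} = F^{2} + 12 F A^{2}$ ($N{\left(A,F \right)} = 12 A F A + F^{2} = 12 F A^{2} + F^{2} = F^{2} + 12 F A^{2}$)
$\frac{6261201}{N{\left(-330,E{\left(-43,-12 \right)} \right)}} = \frac{6261201}{44 \left(44 + 12 \left(-330\right)^{2}\right)} = \frac{6261201}{44 \left(44 + 12 \cdot 108900\right)} = \frac{6261201}{44 \left(44 + 1306800\right)} = \frac{6261201}{44 \cdot 1306844} = \frac{6261201}{57501136}$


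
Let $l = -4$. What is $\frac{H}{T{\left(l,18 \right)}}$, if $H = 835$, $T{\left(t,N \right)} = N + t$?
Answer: $\frac{835}{14} \approx 59.643$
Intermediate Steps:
$\frac{H}{T{\left(l,18 \right)}} = \frac{835}{18 - 4} = \frac{835}{14}$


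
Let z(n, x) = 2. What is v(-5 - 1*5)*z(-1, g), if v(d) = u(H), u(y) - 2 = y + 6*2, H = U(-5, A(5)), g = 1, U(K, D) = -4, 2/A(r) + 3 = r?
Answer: 20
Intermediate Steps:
A(r) = 2/(-3 + r)
H = -4
u(y) = 14 + y (u(y) = 2 + (y + 6*2) = 2 + (y + 12) = 2 + (12 + y) = 14 + y)
v(d) = 10 (v(d) = 14 - 4 = 10)
v(-5 - 1*5)*z(-1, g) = 10*2 = 20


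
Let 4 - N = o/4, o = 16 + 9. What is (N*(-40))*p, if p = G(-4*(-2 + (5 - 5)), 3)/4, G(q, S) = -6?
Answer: -135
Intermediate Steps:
o = 25
N = -9/4 (N = 4 - 25/4 = -9/4 ≈ -2.2500)
p = -3/2 (p = -6/4 = -6*¼ = -3/2 ≈ -1.5000)
(N*(-40))*p = -9/4*(-40)*(-3/2) = 90*(-3/2) = -135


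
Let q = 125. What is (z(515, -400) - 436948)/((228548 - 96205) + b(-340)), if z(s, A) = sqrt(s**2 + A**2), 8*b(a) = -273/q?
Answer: -436948000/132342727 + 5000*sqrt(17009)/132342727 ≈ -3.2967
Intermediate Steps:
b(a) = -273/1000 (b(a) = (-273/125)/8 = (-273*1/125)/8 = (1/8)*(-273/125) = -273/1000)
z(s, A) = sqrt(A**2 + s**2)
(z(515, -400) - 436948)/((228548 - 96205) + b(-340)) = (sqrt((-400)**2 + 515**2) - 436948)/((228548 - 96205) - 273/1000) = (sqrt(160000 + 265225) - 436948)/(132343 - 273/1000) = (sqrt(425225) - 436948)/(132342727/1000) = (5*sqrt(17009) - 436948)*(1000/132342727) = (-436948 + 5*sqrt(17009))*(1000/132342727) = -436948000/132342727 + 5000*sqrt(17009)/132342727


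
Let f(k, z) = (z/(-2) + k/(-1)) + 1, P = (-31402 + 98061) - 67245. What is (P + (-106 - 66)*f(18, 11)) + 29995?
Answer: 33279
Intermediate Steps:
P = -586 (P = 66659 - 67245 = -586)
f(k, z) = 1 - k - z/2 (f(k, z) = (z*(-½) + k*(-1)) + 1 = (-z/2 - k) + 1 = (-k - z/2) + 1 = 1 - k - z/2)
(P + (-106 - 66)*f(18, 11)) + 29995 = (-586 + (-106 - 66)*(1 - 1*18 - ½*11)) + 29995 = (-586 - 172*(1 - 18 - 11/2)) + 29995 = (-586 - 172*(-45/2)) + 29995 = (-586 + 3870) + 29995 = 3284 + 29995 = 33279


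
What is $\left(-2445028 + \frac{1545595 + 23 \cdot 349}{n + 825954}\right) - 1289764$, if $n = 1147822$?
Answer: $- \frac{526545804355}{140984} \approx -3.7348 \cdot 10^{6}$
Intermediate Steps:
$\left(-2445028 + \frac{1545595 + 23 \cdot 349}{n + 825954}\right) - 1289764 = \left(-2445028 + \frac{1545595 + 23 \cdot 349}{1147822 + 825954}\right) - 1289764 = \left(-2445028 + \frac{1545595 + 8027}{1973776}\right) - 1289764 = \left(-2445028 + 1553622 \cdot \frac{1}{1973776}\right) - 1289764 = \left(-2445028 + \frac{110973}{140984}\right) - 1289764 = - \frac{344709716579}{140984} - 1289764 = - \frac{526545804355}{140984}$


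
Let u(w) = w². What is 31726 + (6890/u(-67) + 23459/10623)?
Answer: 1513085062643/47686647 ≈ 31730.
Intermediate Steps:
31726 + (6890/u(-67) + 23459/10623) = 31726 + (6890/((-67)²) + 23459/10623) = 31726 + (6890/4489 + 23459*(1/10623)) = 31726 + (6890*(1/4489) + 23459/10623) = 31726 + (6890/4489 + 23459/10623) = 31726 + 178499921/47686647 = 1513085062643/47686647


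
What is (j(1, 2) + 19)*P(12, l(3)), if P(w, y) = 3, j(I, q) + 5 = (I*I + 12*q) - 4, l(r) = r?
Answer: 105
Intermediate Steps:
j(I, q) = -9 + I² + 12*q (j(I, q) = -5 + ((I*I + 12*q) - 4) = -5 + ((I² + 12*q) - 4) = -5 + (-4 + I² + 12*q) = -9 + I² + 12*q)
(j(1, 2) + 19)*P(12, l(3)) = ((-9 + 1² + 12*2) + 19)*3 = ((-9 + 1 + 24) + 19)*3 = (16 + 19)*3 = 35*3 = 105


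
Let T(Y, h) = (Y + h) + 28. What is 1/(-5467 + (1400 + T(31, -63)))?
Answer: -1/4071 ≈ -0.00024564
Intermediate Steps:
T(Y, h) = 28 + Y + h
1/(-5467 + (1400 + T(31, -63))) = 1/(-5467 + (1400 + (28 + 31 - 63))) = 1/(-5467 + (1400 - 4)) = 1/(-5467 + 1396) = 1/(-4071) = -1/4071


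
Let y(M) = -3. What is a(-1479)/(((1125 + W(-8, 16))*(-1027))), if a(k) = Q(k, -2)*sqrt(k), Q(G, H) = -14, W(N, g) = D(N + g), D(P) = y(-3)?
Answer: 7*I*sqrt(1479)/576147 ≈ 0.00046725*I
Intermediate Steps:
D(P) = -3
W(N, g) = -3
a(k) = -14*sqrt(k)
a(-1479)/(((1125 + W(-8, 16))*(-1027))) = (-14*I*sqrt(1479))/(((1125 - 3)*(-1027))) = (-14*I*sqrt(1479))/((1122*(-1027))) = -14*I*sqrt(1479)/(-1152294) = -14*I*sqrt(1479)*(-1/1152294) = 7*I*sqrt(1479)/576147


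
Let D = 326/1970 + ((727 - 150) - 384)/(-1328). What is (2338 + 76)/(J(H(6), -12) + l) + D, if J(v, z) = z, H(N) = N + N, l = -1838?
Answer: -310894097/241994800 ≈ -1.2847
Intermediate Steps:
H(N) = 2*N
D = 26359/1308080 (D = 326*(1/1970) + (577 - 384)*(-1/1328) = 163/985 + 193*(-1/1328) = 163/985 - 193/1328 = 26359/1308080 ≈ 0.020151)
(2338 + 76)/(J(H(6), -12) + l) + D = (2338 + 76)/(-12 - 1838) + 26359/1308080 = 2414/(-1850) + 26359/1308080 = 2414*(-1/1850) + 26359/1308080 = -1207/925 + 26359/1308080 = -310894097/241994800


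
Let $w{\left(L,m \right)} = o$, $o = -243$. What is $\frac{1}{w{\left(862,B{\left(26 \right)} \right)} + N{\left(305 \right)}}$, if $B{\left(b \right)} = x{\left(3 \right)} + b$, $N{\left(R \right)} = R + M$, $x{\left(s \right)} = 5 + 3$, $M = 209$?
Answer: $\frac{1}{271} \approx 0.00369$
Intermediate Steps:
$x{\left(s \right)} = 8$
$N{\left(R \right)} = 209 + R$ ($N{\left(R \right)} = R + 209 = 209 + R$)
$B{\left(b \right)} = 8 + b$
$w{\left(L,m \right)} = -243$
$\frac{1}{w{\left(862,B{\left(26 \right)} \right)} + N{\left(305 \right)}} = \frac{1}{-243 + \left(209 + 305\right)} = \frac{1}{-243 + 514} = \frac{1}{271}$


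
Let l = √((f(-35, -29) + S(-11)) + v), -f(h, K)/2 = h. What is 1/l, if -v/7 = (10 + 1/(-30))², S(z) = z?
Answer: -30*I*√572707/572707 ≈ -0.039642*I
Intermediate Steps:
f(h, K) = -2*h
v = -625807/900 (v = -7*(10 + 1/(-30))² = -7*(10 + 1*(-1/30))² = -7*(10 - 1/30)² = -7*(299/30)² = -7*89401/900 = -625807/900 ≈ -695.34)
l = I*√572707/30 (l = √((-2*(-35) - 11) - 625807/900) = √((70 - 11) - 625807/900) = √(59 - 625807/900) = √(-572707/900) = I*√572707/30 ≈ 25.226*I)
1/l = 1/(I*√572707/30) = -30*I*√572707/572707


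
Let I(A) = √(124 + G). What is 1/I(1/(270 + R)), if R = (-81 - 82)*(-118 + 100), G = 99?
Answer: √223/223 ≈ 0.066965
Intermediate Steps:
R = 2934 (R = -163*(-18) = 2934)
I(A) = √223 (I(A) = √(124 + 99) = √223)
1/I(1/(270 + R)) = 1/(√223) = √223/223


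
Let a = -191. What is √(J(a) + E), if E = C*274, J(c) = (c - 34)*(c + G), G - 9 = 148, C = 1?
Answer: 2*√1981 ≈ 89.017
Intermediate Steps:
G = 157 (G = 9 + 148 = 157)
J(c) = (-34 + c)*(157 + c) (J(c) = (c - 34)*(c + 157) = (-34 + c)*(157 + c))
E = 274 (E = 1*274 = 274)
√(J(a) + E) = √((-5338 + (-191)² + 123*(-191)) + 274) = √((-5338 + 36481 - 23493) + 274) = √(7650 + 274) = √7924 = 2*√1981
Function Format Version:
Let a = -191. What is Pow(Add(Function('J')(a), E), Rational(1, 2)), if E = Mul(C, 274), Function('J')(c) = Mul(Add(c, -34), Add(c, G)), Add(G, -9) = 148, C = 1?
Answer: Mul(2, Pow(1981, Rational(1, 2))) ≈ 89.017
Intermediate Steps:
G = 157 (G = Add(9, 148) = 157)
Function('J')(c) = Mul(Add(-34, c), Add(157, c)) (Function('J')(c) = Mul(Add(c, -34), Add(c, 157)) = Mul(Add(-34, c), Add(157, c)))
E = 274 (E = Mul(1, 274) = 274)
Pow(Add(Function('J')(a), E), Rational(1, 2)) = Pow(Add(Add(-5338, Pow(-191, 2), Mul(123, -191)), 274), Rational(1, 2)) = Pow(Add(Add(-5338, 36481, -23493), 274), Rational(1, 2)) = Pow(Add(7650, 274), Rational(1, 2)) = Pow(7924, Rational(1, 2)) = Mul(2, Pow(1981, Rational(1, 2)))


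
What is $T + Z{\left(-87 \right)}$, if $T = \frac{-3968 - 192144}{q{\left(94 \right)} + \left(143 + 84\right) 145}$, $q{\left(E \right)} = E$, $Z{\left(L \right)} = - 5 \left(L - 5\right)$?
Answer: $\frac{14988028}{33009} \approx 454.06$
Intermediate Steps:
$Z{\left(L \right)} = 25 - 5 L$ ($Z{\left(L \right)} = - 5 \left(-5 + L\right) = 25 - 5 L$)
$T = - \frac{196112}{33009}$ ($T = \frac{-3968 - 192144}{94 + \left(143 + 84\right) 145} = - \frac{196112}{94 + 227 \cdot 145} = - \frac{196112}{94 + 32915} = - \frac{196112}{33009} \approx -5.9412$)
$T + Z{\left(-87 \right)} = - \frac{196112}{33009} + \left(25 - -435\right) = - \frac{196112}{33009} + \left(25 + 435\right) = - \frac{196112}{33009} + 460 = \frac{14988028}{33009}$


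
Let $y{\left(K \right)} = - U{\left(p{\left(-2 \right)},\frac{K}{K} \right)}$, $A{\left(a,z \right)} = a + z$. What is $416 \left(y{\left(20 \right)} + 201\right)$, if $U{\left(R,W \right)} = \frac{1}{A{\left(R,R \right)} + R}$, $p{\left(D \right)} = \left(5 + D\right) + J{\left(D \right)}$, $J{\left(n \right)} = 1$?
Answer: $\frac{250744}{3} \approx 83581.0$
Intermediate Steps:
$p{\left(D \right)} = 6 + D$ ($p{\left(D \right)} = \left(5 + D\right) + 1 = 6 + D$)
$U{\left(R,W \right)} = \frac{1}{3 R}$ ($U{\left(R,W \right)} = \frac{1}{\left(R + R\right) + R} = \frac{1}{2 R + R} = \frac{1}{3 R}$)
$y{\left(K \right)} = - \frac{1}{12}$ ($y{\left(K \right)} = - \frac{1}{3 \left(6 - 2\right)} = - \frac{1}{3 \cdot 4} = \left(-1\right) \frac{1}{12} = - \frac{1}{12}$)
$416 \left(y{\left(20 \right)} + 201\right) = 416 \left(- \frac{1}{12} + 201\right) = 416 \cdot \frac{2411}{12} = \frac{250744}{3}$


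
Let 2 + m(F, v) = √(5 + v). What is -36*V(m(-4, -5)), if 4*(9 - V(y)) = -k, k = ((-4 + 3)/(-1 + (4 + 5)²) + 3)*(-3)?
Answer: -19467/80 ≈ -243.34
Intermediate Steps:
m(F, v) = -2 + √(5 + v)
k = -717/80 (k = (-1/(-1 + 9²) + 3)*(-3) = (-1/(-1 + 81) + 3)*(-3) = (-1/80 + 3)*(-3) = (239/80)*(-3) = -717/80 ≈ -8.9625)
V(y) = 2163/320 (V(y) = 9 - (-1)*(-717)/(4*80) = 9 - ¼*717/80 = 9 - 717/320 = 2163/320)
-36*V(m(-4, -5)) = -36*2163/320 = -19467/80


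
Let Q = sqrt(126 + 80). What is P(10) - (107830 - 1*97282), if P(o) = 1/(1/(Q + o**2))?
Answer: -10448 + sqrt(206) ≈ -10434.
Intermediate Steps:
Q = sqrt(206) ≈ 14.353
P(o) = sqrt(206) + o**2 (P(o) = 1/(1/(sqrt(206) + o**2)) = sqrt(206) + o**2)
P(10) - (107830 - 1*97282) = (sqrt(206) + 10**2) - (107830 - 1*97282) = (sqrt(206) + 100) - (107830 - 97282) = (100 + sqrt(206)) - 1*10548 = (100 + sqrt(206)) - 10548 = -10448 + sqrt(206)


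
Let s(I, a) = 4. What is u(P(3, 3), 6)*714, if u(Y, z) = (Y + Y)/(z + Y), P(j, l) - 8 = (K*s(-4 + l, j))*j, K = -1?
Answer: -2856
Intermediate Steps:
P(j, l) = 8 - 4*j (P(j, l) = 8 + (-1*4)*j = 8 - 4*j)
u(Y, z) = 2*Y/(Y + z) (u(Y, z) = (2*Y)/(Y + z) = 2*Y/(Y + z))
u(P(3, 3), 6)*714 = (2*(8 - 4*3)/((8 - 4*3) + 6))*714 = (2*(8 - 12)/((8 - 12) + 6))*714 = (2*(-4)/(-4 + 6))*714 = (2*(-4)/2)*714 = (2*(-4)*(1/2))*714 = -4*714 = -2856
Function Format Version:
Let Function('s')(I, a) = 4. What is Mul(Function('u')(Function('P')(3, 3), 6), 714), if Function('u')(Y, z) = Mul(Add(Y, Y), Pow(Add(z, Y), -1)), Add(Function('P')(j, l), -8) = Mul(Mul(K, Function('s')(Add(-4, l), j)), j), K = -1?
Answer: -2856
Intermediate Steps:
Function('P')(j, l) = Add(8, Mul(-4, j)) (Function('P')(j, l) = Add(8, Mul(Mul(-1, 4), j)) = Add(8, Mul(-4, j)))
Function('u')(Y, z) = Mul(2, Y, Pow(Add(Y, z), -1)) (Function('u')(Y, z) = Mul(Mul(2, Y), Pow(Add(Y, z), -1)) = Mul(2, Y, Pow(Add(Y, z), -1)))
Mul(Function('u')(Function('P')(3, 3), 6), 714) = Mul(Mul(2, Add(8, Mul(-4, 3)), Pow(Add(Add(8, Mul(-4, 3)), 6), -1)), 714) = Mul(Mul(2, Add(8, -12), Pow(Add(Add(8, -12), 6), -1)), 714) = Mul(Mul(2, -4, Pow(Add(-4, 6), -1)), 714) = Mul(Mul(2, -4, Pow(2, -1)), 714) = Mul(Mul(2, -4, Rational(1, 2)), 714) = Mul(-4, 714) = -2856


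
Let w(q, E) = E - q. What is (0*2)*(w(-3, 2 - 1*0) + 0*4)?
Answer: 0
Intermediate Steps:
(0*2)*(w(-3, 2 - 1*0) + 0*4) = (0*2)*(((2 - 1*0) - 1*(-3)) + 0*4) = 0*(((2 + 0) + 3) + 0) = 0*((2 + 3) + 0) = 0*(5 + 0) = 0*5 = 0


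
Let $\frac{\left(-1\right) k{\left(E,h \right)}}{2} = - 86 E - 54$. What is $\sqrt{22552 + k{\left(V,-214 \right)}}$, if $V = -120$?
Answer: $2 \sqrt{505} \approx 44.944$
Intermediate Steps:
$k{\left(E,h \right)} = 108 + 172 E$ ($k{\left(E,h \right)} = - 2 \left(- 86 E - 54\right) = - 2 \left(-54 - 86 E\right) = 108 + 172 E$)
$\sqrt{22552 + k{\left(V,-214 \right)}} = \sqrt{22552 + \left(108 + 172 \left(-120\right)\right)} = \sqrt{22552 + \left(108 - 20640\right)} = \sqrt{22552 - 20532} = \sqrt{2020} = 2 \sqrt{505}$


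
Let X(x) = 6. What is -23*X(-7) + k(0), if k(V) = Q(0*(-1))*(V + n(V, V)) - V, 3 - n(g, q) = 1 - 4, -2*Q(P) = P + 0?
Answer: -138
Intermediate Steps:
Q(P) = -P/2 (Q(P) = -(P + 0)/2 = -P/2)
n(g, q) = 6 (n(g, q) = 3 - (1 - 4) = 3 - 1*(-3) = 3 + 3 = 6)
k(V) = -V (k(V) = (-0*(-1))*(V + 6) - V = (-½*0)*(6 + V) - V = 0*(6 + V) - V = 0 - V = -V)
-23*X(-7) + k(0) = -23*6 - 1*0 = -138 + 0 = -138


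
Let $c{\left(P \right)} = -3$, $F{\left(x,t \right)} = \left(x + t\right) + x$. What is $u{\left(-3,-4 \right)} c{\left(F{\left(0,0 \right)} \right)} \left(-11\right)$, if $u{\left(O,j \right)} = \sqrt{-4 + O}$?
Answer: $33 i \sqrt{7} \approx 87.31 i$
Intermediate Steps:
$F{\left(x,t \right)} = t + 2 x$ ($F{\left(x,t \right)} = \left(t + x\right) + x = t + 2 x$)
$u{\left(-3,-4 \right)} c{\left(F{\left(0,0 \right)} \right)} \left(-11\right) = \sqrt{-4 - 3} \left(-3\right) \left(-11\right) = \sqrt{-7} \left(-3\right) \left(-11\right) = i \sqrt{7} \left(-3\right) \left(-11\right) = - 3 i \sqrt{7} \left(-11\right) = 33 i \sqrt{7}$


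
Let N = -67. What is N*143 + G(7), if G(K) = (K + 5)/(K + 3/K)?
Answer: -124532/13 ≈ -9579.4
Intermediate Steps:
G(K) = (5 + K)/(K + 3/K)
N*143 + G(7) = -67*143 + 7*(5 + 7)/(3 + 7**2) = -9581 + 7*12/(3 + 49) = -9581 + 7*12/52 = -9581 + 7*(1/52)*12 = -9581 + 21/13 = -124532/13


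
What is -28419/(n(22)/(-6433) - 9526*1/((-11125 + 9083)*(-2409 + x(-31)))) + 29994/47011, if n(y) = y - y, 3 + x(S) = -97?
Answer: 3422431015375023/223913393 ≈ 1.5285e+7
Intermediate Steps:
x(S) = -100 (x(S) = -3 - 97 = -100)
n(y) = 0
-28419/(n(22)/(-6433) - 9526*1/((-11125 + 9083)*(-2409 + x(-31)))) + 29994/47011 = -28419/(0/(-6433) - 9526*1/((-11125 + 9083)*(-2409 - 100))) + 29994/47011 = -28419/(0*(-1/6433) - 9526/((-2509*(-2042)))) + 29994*(1/47011) = -28419/(0 - 9526/5123378) + 29994/47011 = -28419/(0 - 9526*1/5123378) + 29994/47011 = -28419/(0 - 4763/2561689) + 29994/47011 = -28419/(-4763/2561689) + 29994/47011 = -28419*(-2561689/4763) + 29994/47011 = 72800639691/4763 + 29994/47011 = 3422431015375023/223913393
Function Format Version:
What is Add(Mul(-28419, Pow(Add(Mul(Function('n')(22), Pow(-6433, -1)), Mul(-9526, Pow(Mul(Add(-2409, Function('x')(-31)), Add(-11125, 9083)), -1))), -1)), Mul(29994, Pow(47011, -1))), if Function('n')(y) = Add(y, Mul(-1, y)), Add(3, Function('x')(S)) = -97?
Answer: Rational(3422431015375023, 223913393) ≈ 1.5285e+7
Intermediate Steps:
Function('x')(S) = -100 (Function('x')(S) = Add(-3, -97) = -100)
Function('n')(y) = 0
Add(Mul(-28419, Pow(Add(Mul(Function('n')(22), Pow(-6433, -1)), Mul(-9526, Pow(Mul(Add(-2409, Function('x')(-31)), Add(-11125, 9083)), -1))), -1)), Mul(29994, Pow(47011, -1))) = Add(Mul(-28419, Pow(Add(Mul(0, Pow(-6433, -1)), Mul(-9526, Pow(Mul(Add(-2409, -100), Add(-11125, 9083)), -1))), -1)), Mul(29994, Pow(47011, -1))) = Add(Mul(-28419, Pow(Add(Mul(0, Rational(-1, 6433)), Mul(-9526, Pow(Mul(-2509, -2042), -1))), -1)), Mul(29994, Rational(1, 47011))) = Add(Mul(-28419, Pow(Add(0, Mul(-9526, Pow(5123378, -1))), -1)), Rational(29994, 47011)) = Add(Mul(-28419, Pow(Add(0, Mul(-9526, Rational(1, 5123378))), -1)), Rational(29994, 47011)) = Add(Mul(-28419, Pow(Add(0, Rational(-4763, 2561689)), -1)), Rational(29994, 47011)) = Add(Mul(-28419, Pow(Rational(-4763, 2561689), -1)), Rational(29994, 47011)) = Add(Mul(-28419, Rational(-2561689, 4763)), Rational(29994, 47011)) = Add(Rational(72800639691, 4763), Rational(29994, 47011)) = Rational(3422431015375023, 223913393)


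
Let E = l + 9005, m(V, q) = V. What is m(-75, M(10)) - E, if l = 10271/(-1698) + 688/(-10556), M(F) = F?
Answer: -40660282535/4481022 ≈ -9073.9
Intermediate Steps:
l = -27397225/4481022 (l = 10271*(-1/1698) + 688*(-1/10556) = -10271/1698 - 172/2639 = -27397225/4481022 ≈ -6.1141)
E = 40324205885/4481022 (E = -27397225/4481022 + 9005 = 40324205885/4481022 ≈ 8998.9)
m(-75, M(10)) - E = -75 - 1*40324205885/4481022 = -75 - 40324205885/4481022 = -40660282535/4481022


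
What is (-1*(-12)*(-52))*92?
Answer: -57408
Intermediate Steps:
(-1*(-12)*(-52))*92 = (12*(-52))*92 = -624*92 = -57408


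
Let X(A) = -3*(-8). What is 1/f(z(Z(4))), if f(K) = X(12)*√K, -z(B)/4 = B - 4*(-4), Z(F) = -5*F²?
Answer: 1/384 ≈ 0.0026042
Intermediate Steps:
X(A) = 24
z(B) = -64 - 4*B (z(B) = -4*(B - 4*(-4)) = -4*(B + 16) = -4*(16 + B) = -64 - 4*B)
f(K) = 24*√K
1/f(z(Z(4))) = 1/(24*√(-64 - (-20)*4²)) = 1/(24*√(-64 - (-20)*16)) = 1/(24*√(-64 - 4*(-80))) = 1/(24*√(-64 + 320)) = 1/(24*√256) = 1/(24*16) = 1/384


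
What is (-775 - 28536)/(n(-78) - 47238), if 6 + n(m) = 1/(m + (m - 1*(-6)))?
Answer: 4396650/7086601 ≈ 0.62042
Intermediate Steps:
n(m) = -6 + 1/(6 + 2*m) (n(m) = -6 + 1/(m + (m - 1*(-6))) = -6 + 1/(m + (m + 6)) = -6 + 1/(m + (6 + m)) = -6 + 1/(6 + 2*m))
(-775 - 28536)/(n(-78) - 47238) = (-775 - 28536)/((-35 - 12*(-78))/(2*(3 - 78)) - 47238) = -29311/((½)*(-35 + 936)/(-75) - 47238) = -29311/((½)*(-1/75)*901 - 47238) = -29311/(-901/150 - 47238) = -29311/(-7086601/150) = -29311*(-150/7086601) = 4396650/7086601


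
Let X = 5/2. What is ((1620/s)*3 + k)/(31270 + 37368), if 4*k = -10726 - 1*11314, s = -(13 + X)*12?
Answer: -85810/1063889 ≈ -0.080657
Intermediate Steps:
X = 5/2 (X = 5*(½) = 5/2 ≈ 2.5000)
s = -186 (s = -(13 + 5/2)*12 = -31*12/2 = -1*186 = -186)
k = -5510 (k = (-10726 - 1*11314)/4 = (-10726 - 11314)/4 = (¼)*(-22040) = -5510)
((1620/s)*3 + k)/(31270 + 37368) = ((1620/(-186))*3 - 5510)/(31270 + 37368) = ((1620*(-1/186))*3 - 5510)/68638 = (-270/31*3 - 5510)*(1/68638) = (-810/31 - 5510)*(1/68638) = -171620/31*1/68638 = -85810/1063889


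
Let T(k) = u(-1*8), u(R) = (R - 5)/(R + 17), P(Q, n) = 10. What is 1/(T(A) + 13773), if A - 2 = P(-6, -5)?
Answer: 9/123944 ≈ 7.2613e-5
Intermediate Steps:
A = 12 (A = 2 + 10 = 12)
u(R) = (-5 + R)/(17 + R)
T(k) = -13/9 (T(k) = (-5 - 1*8)/(17 - 1*8) = (-5 - 8)/(17 - 8) = -13/9)
1/(T(A) + 13773) = 1/(-13/9 + 13773) = 1/(123944/9) = 9/123944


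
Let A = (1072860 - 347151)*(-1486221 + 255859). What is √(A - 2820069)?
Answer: I*√892887596727 ≈ 9.4493e+5*I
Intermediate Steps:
A = -892884776658 (A = 725709*(-1230362) = -892884776658)
√(A - 2820069) = √(-892884776658 - 2820069) = √(-892887596727) = I*√892887596727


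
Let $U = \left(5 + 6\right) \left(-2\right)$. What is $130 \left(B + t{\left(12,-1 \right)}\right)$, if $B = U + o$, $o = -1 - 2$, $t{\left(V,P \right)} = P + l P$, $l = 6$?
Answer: $-4160$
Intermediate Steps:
$t{\left(V,P \right)} = 7 P$ ($t{\left(V,P \right)} = P + 6 P = 7 P$)
$o = -3$
$U = -22$ ($U = 11 \left(-2\right) = -22$)
$B = -25$ ($B = -22 - 3 = -25$)
$130 \left(B + t{\left(12,-1 \right)}\right) = 130 \left(-25 + 7 \left(-1\right)\right) = 130 \left(-25 - 7\right) = 130 \left(-32\right) = -4160$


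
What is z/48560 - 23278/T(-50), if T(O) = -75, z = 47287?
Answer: 226785241/728400 ≈ 311.35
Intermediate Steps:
z/48560 - 23278/T(-50) = 47287/48560 - 23278/(-75) = 47287*(1/48560) - 23278*(-1/75) = 47287/48560 + 23278/75 = 226785241/728400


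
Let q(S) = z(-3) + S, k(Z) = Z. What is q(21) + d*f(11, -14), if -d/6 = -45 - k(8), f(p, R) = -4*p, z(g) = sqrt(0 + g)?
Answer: -13971 + I*sqrt(3) ≈ -13971.0 + 1.732*I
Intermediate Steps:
z(g) = sqrt(g)
q(S) = S + I*sqrt(3) (q(S) = sqrt(-3) + S = I*sqrt(3) + S = S + I*sqrt(3))
d = 318 (d = -6*(-45 - 1*8) = -6*(-45 - 8) = -6*(-53) = 318)
q(21) + d*f(11, -14) = (21 + I*sqrt(3)) + 318*(-4*11) = (21 + I*sqrt(3)) + 318*(-44) = (21 + I*sqrt(3)) - 13992 = -13971 + I*sqrt(3)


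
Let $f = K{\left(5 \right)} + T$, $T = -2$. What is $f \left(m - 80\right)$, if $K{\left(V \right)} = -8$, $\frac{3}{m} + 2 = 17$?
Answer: $798$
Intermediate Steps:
$m = \frac{1}{5}$ ($m = \frac{3}{-2 + 17} = \frac{3}{15} = 3 \cdot \frac{1}{15} = \frac{1}{5} \approx 0.2$)
$f = -10$ ($f = -8 - 2 = -10$)
$f \left(m - 80\right) = - 10 \left(\frac{1}{5} - 80\right) = \left(-10\right) \left(- \frac{399}{5}\right) = 798$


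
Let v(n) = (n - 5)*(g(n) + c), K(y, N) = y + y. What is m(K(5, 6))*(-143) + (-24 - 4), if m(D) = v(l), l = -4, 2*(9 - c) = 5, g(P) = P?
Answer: 6379/2 ≈ 3189.5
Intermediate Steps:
c = 13/2 (c = 9 - ½*5 = 9 - 5/2 = 13/2 ≈ 6.5000)
K(y, N) = 2*y
v(n) = (-5 + n)*(13/2 + n) (v(n) = (n - 5)*(n + 13/2) = (-5 + n)*(13/2 + n))
m(D) = -45/2 (m(D) = -65/2 + (-4)² + (3/2)*(-4) = -65/2 + 16 - 6 = -45/2)
m(K(5, 6))*(-143) + (-24 - 4) = -45/2*(-143) + (-24 - 4) = 6435/2 - 28 = 6379/2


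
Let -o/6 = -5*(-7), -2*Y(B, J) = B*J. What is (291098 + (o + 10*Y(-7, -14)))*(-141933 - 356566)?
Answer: -144763112602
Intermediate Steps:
Y(B, J) = -B*J/2
o = -210 (o = -(-30)*(-7) = -6*35 = -210)
(291098 + (o + 10*Y(-7, -14)))*(-141933 - 356566) = (291098 + (-210 + 10*(-½*(-7)*(-14))))*(-141933 - 356566) = (291098 + (-210 + 10*(-49)))*(-498499) = (291098 + (-210 - 490))*(-498499) = (291098 - 700)*(-498499) = 290398*(-498499) = -144763112602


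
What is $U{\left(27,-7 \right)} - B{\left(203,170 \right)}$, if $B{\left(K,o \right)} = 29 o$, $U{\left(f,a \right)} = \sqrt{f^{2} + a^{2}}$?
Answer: $-4930 + \sqrt{778} \approx -4902.1$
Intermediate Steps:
$U{\left(f,a \right)} = \sqrt{a^{2} + f^{2}}$
$U{\left(27,-7 \right)} - B{\left(203,170 \right)} = \sqrt{\left(-7\right)^{2} + 27^{2}} - 29 \cdot 170 = \sqrt{49 + 729} - 4930 = \sqrt{778} - 4930 = -4930 + \sqrt{778}$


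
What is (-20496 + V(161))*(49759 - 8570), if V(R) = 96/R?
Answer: -135913814640/161 ≈ -8.4419e+8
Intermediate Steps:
(-20496 + V(161))*(49759 - 8570) = (-20496 + 96/161)*(49759 - 8570) = (-20496 + 96*(1/161))*41189 = (-20496 + 96/161)*41189 = -3299760/161*41189 = -135913814640/161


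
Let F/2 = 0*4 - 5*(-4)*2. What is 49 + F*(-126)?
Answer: -10031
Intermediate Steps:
F = 80 (F = 2*(0*4 - 5*(-4)*2) = 2*(0 + 20*2) = 2*(0 + 40) = 2*40 = 80)
49 + F*(-126) = 49 + 80*(-126) = 49 - 10080 = -10031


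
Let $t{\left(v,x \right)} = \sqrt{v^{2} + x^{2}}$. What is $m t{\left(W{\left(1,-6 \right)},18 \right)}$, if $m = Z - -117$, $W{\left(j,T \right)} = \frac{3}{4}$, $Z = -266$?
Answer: $- \frac{447 \sqrt{577}}{4} \approx -2684.3$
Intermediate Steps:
$W{\left(j,T \right)} = \frac{3}{4}$ ($W{\left(j,T \right)} = 3 \cdot \frac{1}{4} = \frac{3}{4}$)
$m = -149$ ($m = -266 - -117 = -266 + 117 = -149$)
$m t{\left(W{\left(1,-6 \right)},18 \right)} = - 149 \sqrt{\left(\frac{3}{4}\right)^{2} + 18^{2}} = - 149 \sqrt{\frac{9}{16} + 324} = - 149 \sqrt{\frac{5193}{16}} = - 149 \frac{3 \sqrt{577}}{4} = - \frac{447 \sqrt{577}}{4}$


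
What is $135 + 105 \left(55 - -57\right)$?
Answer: $11895$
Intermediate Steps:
$135 + 105 \left(55 - -57\right) = 135 + 105 \left(55 + 57\right) = 135 + 105 \cdot 112 = 135 + 11760 = 11895$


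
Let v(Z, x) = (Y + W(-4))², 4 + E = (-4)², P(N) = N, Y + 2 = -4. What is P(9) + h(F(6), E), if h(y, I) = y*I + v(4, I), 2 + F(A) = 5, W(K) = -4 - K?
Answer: 81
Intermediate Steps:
Y = -6 (Y = -2 - 4 = -6)
F(A) = 3 (F(A) = -2 + 5 = 3)
E = 12 (E = -4 + (-4)² = -4 + 16 = 12)
v(Z, x) = 36 (v(Z, x) = (-6 + (-4 - 1*(-4)))² = (-6 + (-4 + 4))² = (-6 + 0)² = (-6)² = 36)
h(y, I) = 36 + I*y (h(y, I) = y*I + 36 = I*y + 36 = 36 + I*y)
P(9) + h(F(6), E) = 9 + (36 + 12*3) = 9 + (36 + 36) = 9 + 72 = 81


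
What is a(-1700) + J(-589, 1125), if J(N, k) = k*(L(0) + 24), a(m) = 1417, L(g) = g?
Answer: 28417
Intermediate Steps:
J(N, k) = 24*k (J(N, k) = k*(0 + 24) = k*24 = 24*k)
a(-1700) + J(-589, 1125) = 1417 + 24*1125 = 1417 + 27000 = 28417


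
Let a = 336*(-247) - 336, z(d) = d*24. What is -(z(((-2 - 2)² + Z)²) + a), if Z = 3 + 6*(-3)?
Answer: 83304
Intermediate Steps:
Z = -15 (Z = 3 - 18 = -15)
z(d) = 24*d
a = -83328 (a = -82992 - 336 = -83328)
-(z(((-2 - 2)² + Z)²) + a) = -(24*((-2 - 2)² - 15)² - 83328) = -(24*((-4)² - 15)² - 83328) = -(24*(16 - 15)² - 83328) = -(24*1² - 83328) = -(24*1 - 83328) = -(24 - 83328) = -1*(-83304) = 83304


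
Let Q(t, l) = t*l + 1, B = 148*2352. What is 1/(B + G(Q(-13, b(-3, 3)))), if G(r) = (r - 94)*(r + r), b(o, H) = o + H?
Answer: 1/347910 ≈ 2.8743e-6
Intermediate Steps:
b(o, H) = H + o
B = 348096
Q(t, l) = 1 + l*t (Q(t, l) = l*t + 1 = 1 + l*t)
G(r) = 2*r*(-94 + r) (G(r) = (-94 + r)*(2*r) = 2*r*(-94 + r))
1/(B + G(Q(-13, b(-3, 3)))) = 1/(348096 + 2*(1 + (3 - 3)*(-13))*(-94 + (1 + (3 - 3)*(-13)))) = 1/(348096 + 2*(1 + 0*(-13))*(-94 + (1 + 0*(-13)))) = 1/(348096 + 2*(1 + 0)*(-94 + (1 + 0))) = 1/(348096 + 2*1*(-94 + 1)) = 1/(348096 + 2*1*(-93)) = 1/(348096 - 186) = 1/347910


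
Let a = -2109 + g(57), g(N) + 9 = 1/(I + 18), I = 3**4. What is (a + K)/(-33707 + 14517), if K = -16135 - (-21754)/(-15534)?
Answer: 311920069/327907206 ≈ 0.95125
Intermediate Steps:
I = 81
g(N) = -890/99 (g(N) = -9 + 1/(81 + 18) = -9 + 1/99 = -890/99)
K = -125331422/7767 (K = -16135 - (-21754)*(-1)/15534 = -16135 - 1*10877/7767 = -16135 - 10877/7767 = -125331422/7767 ≈ -16136.)
a = -209681/99 (a = -2109 - 890/99 = -209681/99 ≈ -2118.0)
(a + K)/(-33707 + 14517) = (-209681/99 - 125331422/7767)/(-33707 + 14517) = -1559600345/85437/(-19190) = -1559600345/85437*(-1/19190) = 311920069/327907206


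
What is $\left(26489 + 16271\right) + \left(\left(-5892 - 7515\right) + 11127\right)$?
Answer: $40480$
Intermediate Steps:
$\left(26489 + 16271\right) + \left(\left(-5892 - 7515\right) + 11127\right) = 42760 + \left(-13407 + 11127\right) = 42760 - 2280 = 40480$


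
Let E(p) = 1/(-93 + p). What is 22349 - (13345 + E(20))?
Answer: 657293/73 ≈ 9004.0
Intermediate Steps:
22349 - (13345 + E(20)) = 22349 - (13345 + 1/(-93 + 20)) = 22349 - (13345 + 1/(-73)) = 22349 - (13345 - 1/73) = 22349 - 1*974184/73 = 22349 - 974184/73 = 657293/73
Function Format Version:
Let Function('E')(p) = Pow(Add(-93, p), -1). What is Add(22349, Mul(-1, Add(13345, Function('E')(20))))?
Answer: Rational(657293, 73) ≈ 9004.0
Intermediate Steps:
Add(22349, Mul(-1, Add(13345, Function('E')(20)))) = Add(22349, Mul(-1, Add(13345, Pow(Add(-93, 20), -1)))) = Add(22349, Mul(-1, Add(13345, Pow(-73, -1)))) = Add(22349, Mul(-1, Add(13345, Rational(-1, 73)))) = Add(22349, Mul(-1, Rational(974184, 73))) = Add(22349, Rational(-974184, 73)) = Rational(657293, 73)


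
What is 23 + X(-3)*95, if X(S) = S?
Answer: -262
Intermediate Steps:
23 + X(-3)*95 = 23 - 3*95 = 23 - 285 = -262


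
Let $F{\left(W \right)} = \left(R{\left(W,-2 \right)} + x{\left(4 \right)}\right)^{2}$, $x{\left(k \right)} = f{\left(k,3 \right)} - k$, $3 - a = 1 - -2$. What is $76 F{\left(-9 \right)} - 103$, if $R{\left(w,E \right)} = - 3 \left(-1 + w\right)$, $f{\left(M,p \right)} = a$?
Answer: $51273$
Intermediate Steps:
$a = 0$ ($a = 3 - \left(1 - -2\right) = 3 - \left(1 + 2\right) = 3 - 3 = 0$)
$f{\left(M,p \right)} = 0$
$R{\left(w,E \right)} = 3 - 3 w$
$x{\left(k \right)} = - k$ ($x{\left(k \right)} = 0 - k = - k$)
$F{\left(W \right)} = \left(-1 - 3 W\right)^{2}$ ($F{\left(W \right)} = \left(\left(3 - 3 W\right) - 4\right)^{2} = \left(-1 - 3 W\right)^{2}$)
$76 F{\left(-9 \right)} - 103 = 76 \left(1 + 3 \left(-9\right)\right)^{2} - 103 = 76 \left(1 - 27\right)^{2} - 103 = 76 \left(-26\right)^{2} - 103 = 76 \cdot 676 - 103 = 51376 - 103 = 51273$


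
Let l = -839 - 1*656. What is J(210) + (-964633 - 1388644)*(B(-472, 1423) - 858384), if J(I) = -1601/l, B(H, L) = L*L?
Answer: -4104079259356074/1495 ≈ -2.7452e+12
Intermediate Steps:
B(H, L) = L²
l = -1495 (l = -839 - 656 = -1495)
J(I) = 1601/1495 (J(I) = -1601/(-1495) = -1601*(-1/1495) = 1601/1495)
J(210) + (-964633 - 1388644)*(B(-472, 1423) - 858384) = 1601/1495 + (-964633 - 1388644)*(1423² - 858384) = 1601/1495 - 2353277*(2024929 - 858384) = 1601/1495 - 2353277*1166545 = 1601/1495 - 2745203517965 = -4104079259356074/1495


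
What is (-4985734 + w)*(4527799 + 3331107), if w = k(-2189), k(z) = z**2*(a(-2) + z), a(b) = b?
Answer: -82547170068489170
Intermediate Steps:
k(z) = z**2*(-2 + z)
w = -10498660711 (w = (-2189)**2*(-2 - 2189) = 4791721*(-2191) = -10498660711)
(-4985734 + w)*(4527799 + 3331107) = (-4985734 - 10498660711)*(4527799 + 3331107) = -10503646445*7858906 = -82547170068489170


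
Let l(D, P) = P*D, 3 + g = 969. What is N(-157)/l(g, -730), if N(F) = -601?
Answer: 601/705180 ≈ 0.00085226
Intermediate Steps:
g = 966 (g = -3 + 969 = 966)
l(D, P) = D*P
N(-157)/l(g, -730) = -601/(966*(-730)) = -601/(-705180) = -601*(-1/705180) = 601/705180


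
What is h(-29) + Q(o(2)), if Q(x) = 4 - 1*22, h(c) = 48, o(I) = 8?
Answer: 30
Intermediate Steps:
Q(x) = -18 (Q(x) = 4 - 22 = -18)
h(-29) + Q(o(2)) = 48 - 18 = 30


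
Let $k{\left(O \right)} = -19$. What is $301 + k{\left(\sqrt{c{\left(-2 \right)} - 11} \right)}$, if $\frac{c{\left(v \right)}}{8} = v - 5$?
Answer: $282$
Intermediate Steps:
$c{\left(v \right)} = -40 + 8 v$ ($c{\left(v \right)} = 8 \left(v - 5\right) = 8 \left(-5 + v\right) = -40 + 8 v$)
$301 + k{\left(\sqrt{c{\left(-2 \right)} - 11} \right)} = 301 - 19 = 282$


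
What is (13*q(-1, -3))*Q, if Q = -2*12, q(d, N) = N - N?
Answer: 0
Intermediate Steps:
q(d, N) = 0
Q = -24
(13*q(-1, -3))*Q = (13*0)*(-24) = 0*(-24) = 0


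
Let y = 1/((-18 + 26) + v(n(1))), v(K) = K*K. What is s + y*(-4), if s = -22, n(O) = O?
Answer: -202/9 ≈ -22.444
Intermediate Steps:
v(K) = K²
y = ⅑ (y = 1/((-18 + 26) + 1²) = 1/(8 + 1) = 1/9 = ⅑ ≈ 0.11111)
s + y*(-4) = -22 + (⅑)*(-4) = -22 - 4/9 = -202/9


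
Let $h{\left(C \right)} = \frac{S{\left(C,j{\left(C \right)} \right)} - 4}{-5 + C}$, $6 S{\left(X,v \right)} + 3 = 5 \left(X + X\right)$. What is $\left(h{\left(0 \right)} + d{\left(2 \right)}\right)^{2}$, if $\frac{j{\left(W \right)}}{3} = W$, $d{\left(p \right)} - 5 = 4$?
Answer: $\frac{9801}{100} \approx 98.01$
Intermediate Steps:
$d{\left(p \right)} = 9$ ($d{\left(p \right)} = 5 + 4 = 9$)
$j{\left(W \right)} = 3 W$
$S{\left(X,v \right)} = - \frac{1}{2} + \frac{5 X}{3}$ ($S{\left(X,v \right)} = - \frac{1}{2} + \frac{5 \left(X + X\right)}{6} = - \frac{1}{2} + \frac{5 \cdot 2 X}{6} = - \frac{1}{2} + \frac{10 X}{6} = - \frac{1}{2} + \frac{5 X}{3}$)
$h{\left(C \right)} = \frac{- \frac{9}{2} + \frac{5 C}{3}}{-5 + C}$ ($h{\left(C \right)} = \frac{\left(- \frac{1}{2} + \frac{5 C}{3}\right) - 4}{-5 + C} = \frac{- \frac{9}{2} + \frac{5 C}{3}}{-5 + C}$)
$\left(h{\left(0 \right)} + d{\left(2 \right)}\right)^{2} = \left(\frac{-27 + 10 \cdot 0}{6 \left(-5 + 0\right)} + 9\right)^{2} = \left(\frac{-27 + 0}{6 \left(-5\right)} + 9\right)^{2} = \left(\frac{1}{6} \left(- \frac{1}{5}\right) \left(-27\right) + 9\right)^{2} = \left(\frac{9}{10} + 9\right)^{2} = \left(\frac{99}{10}\right)^{2} = \frac{9801}{100}$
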